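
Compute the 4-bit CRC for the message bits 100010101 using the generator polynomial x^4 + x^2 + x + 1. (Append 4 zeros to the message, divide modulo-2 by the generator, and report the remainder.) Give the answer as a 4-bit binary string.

Append 4 zeros: 1000101010000. Divide by 10111 (XOR where the leading bit is 1):
  pos 0: 10001 XOR 10111 = 00110
  pos 2: 11001 XOR 10111 = 01110
  pos 3: 11100 XOR 10111 = 01011
  pos 4: 10111 XOR 10111 = 00000
Remainder (last 4 bits) = 0000. This is the CRC / FCS.

0000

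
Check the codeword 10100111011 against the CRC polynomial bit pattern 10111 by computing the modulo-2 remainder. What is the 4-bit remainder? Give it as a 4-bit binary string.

1000

Modulo-2 division of 10100111011 by 10111:
  pos 0: 10100 XOR 10111 = 00011
  pos 3: 11111 XOR 10111 = 01000
  pos 4: 10000 XOR 10111 = 00111
  pos 6: 11111 XOR 10111 = 01000
Remainder = 1000 (nonzero — an error is detected).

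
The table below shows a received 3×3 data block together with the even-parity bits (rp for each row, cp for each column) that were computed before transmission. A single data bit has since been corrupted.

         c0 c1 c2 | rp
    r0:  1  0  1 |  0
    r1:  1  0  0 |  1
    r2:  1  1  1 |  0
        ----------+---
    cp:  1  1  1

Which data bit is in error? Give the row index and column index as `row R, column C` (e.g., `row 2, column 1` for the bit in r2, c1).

Recompute each row's even parity and compare to rp:
  r0: data parity 0, sent rp 0 → ok
  r1: data parity 1, sent rp 1 → ok
  r2: data parity 1, sent rp 0 → mismatch
Recompute each column's even parity and compare to cp:
  c0: data parity 1, sent cp 1 → ok
  c1: data parity 1, sent cp 1 → ok
  c2: data parity 0, sent cp 1 → mismatch
Exactly one row (r2) and one column (c2) fail → the flipped bit is at their intersection.

row 2, column 2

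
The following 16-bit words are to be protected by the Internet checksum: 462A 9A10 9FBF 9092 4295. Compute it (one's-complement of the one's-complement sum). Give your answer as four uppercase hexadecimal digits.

ACDD

One's-complement addition (fold any carry out of bit 15 back into bit 0):
  0x462A + 0x9A10 = 0x0E03A
  0xE03A + 0x9FBF = 0x17FF9 → wrap carry → 0x7FFA
  0x7FFA + 0x9092 = 0x1108C → wrap carry → 0x108D
  0x108D + 0x4295 = 0x05322
One's-complement sum = 0x5322.
Checksum = ~0x5322 & 0xFFFF = 0xACDD.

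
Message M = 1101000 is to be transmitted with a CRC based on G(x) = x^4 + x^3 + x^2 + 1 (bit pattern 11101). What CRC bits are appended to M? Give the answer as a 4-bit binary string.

1101

Append 4 zeros: 11010000000. Divide by 11101 (XOR where the leading bit is 1):
  pos 0: 11010 XOR 11101 = 00111
  pos 2: 11100 XOR 11101 = 00001
  pos 6: 10000 XOR 11101 = 01101
Remainder (last 4 bits) = 1101. This is the CRC / FCS.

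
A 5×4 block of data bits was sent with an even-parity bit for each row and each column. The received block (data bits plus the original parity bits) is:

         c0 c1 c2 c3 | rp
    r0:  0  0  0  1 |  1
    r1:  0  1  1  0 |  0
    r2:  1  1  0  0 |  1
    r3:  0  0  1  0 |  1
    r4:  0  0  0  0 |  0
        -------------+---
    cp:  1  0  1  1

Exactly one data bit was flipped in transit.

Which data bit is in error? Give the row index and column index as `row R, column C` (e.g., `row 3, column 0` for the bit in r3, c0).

Recompute each row's even parity and compare to rp:
  r0: data parity 1, sent rp 1 → ok
  r1: data parity 0, sent rp 0 → ok
  r2: data parity 0, sent rp 1 → mismatch
  r3: data parity 1, sent rp 1 → ok
  r4: data parity 0, sent rp 0 → ok
Recompute each column's even parity and compare to cp:
  c0: data parity 1, sent cp 1 → ok
  c1: data parity 0, sent cp 0 → ok
  c2: data parity 0, sent cp 1 → mismatch
  c3: data parity 1, sent cp 1 → ok
Exactly one row (r2) and one column (c2) fail → the flipped bit is at their intersection.

row 2, column 2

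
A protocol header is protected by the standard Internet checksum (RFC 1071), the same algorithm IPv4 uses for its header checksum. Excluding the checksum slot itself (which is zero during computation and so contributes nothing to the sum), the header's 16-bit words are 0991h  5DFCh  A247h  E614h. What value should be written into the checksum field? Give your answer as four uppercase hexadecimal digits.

1016

One's-complement addition (fold any carry out of bit 15 back into bit 0):
  0x0991 + 0x5DFC = 0x0678D
  0x678D + 0xA247 = 0x109D4 → wrap carry → 0x09D5
  0x09D5 + 0xE614 = 0x0EFE9
One's-complement sum = 0xEFE9.
Checksum = ~0xEFE9 & 0xFFFF = 0x1016.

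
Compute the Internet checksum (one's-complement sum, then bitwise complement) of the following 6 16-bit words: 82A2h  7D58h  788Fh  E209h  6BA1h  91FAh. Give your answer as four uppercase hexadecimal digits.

A7CF

One's-complement addition (fold any carry out of bit 15 back into bit 0):
  0x82A2 + 0x7D58 = 0x0FFFA
  0xFFFA + 0x788F = 0x17889 → wrap carry → 0x788A
  0x788A + 0xE209 = 0x15A93 → wrap carry → 0x5A94
  0x5A94 + 0x6BA1 = 0x0C635
  0xC635 + 0x91FA = 0x1582F → wrap carry → 0x5830
One's-complement sum = 0x5830.
Checksum = ~0x5830 & 0xFFFF = 0xA7CF.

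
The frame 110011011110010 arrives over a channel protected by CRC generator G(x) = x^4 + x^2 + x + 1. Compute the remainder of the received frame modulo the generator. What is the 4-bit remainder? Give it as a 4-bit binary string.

Modulo-2 division of 110011011110010 by 10111:
  pos 0: 11001 XOR 10111 = 01110
  pos 1: 11101 XOR 10111 = 01010
  pos 2: 10100 XOR 10111 = 00011
  pos 5: 11111 XOR 10111 = 01000
  pos 6: 10001 XOR 10111 = 00110
  pos 8: 11000 XOR 10111 = 01111
  pos 9: 11111 XOR 10111 = 01000
  pos 10: 10000 XOR 10111 = 00111
Remainder = 0111 (nonzero — an error is detected).

0111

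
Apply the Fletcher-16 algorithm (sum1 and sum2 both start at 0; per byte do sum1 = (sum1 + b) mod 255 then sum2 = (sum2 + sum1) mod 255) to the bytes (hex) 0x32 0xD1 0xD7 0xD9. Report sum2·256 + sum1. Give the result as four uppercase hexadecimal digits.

C7B5

Running sums (mod 255):
  after byte 0 (0x32): sum1=50, sum2=50
  after byte 1 (0xD1): sum1=4, sum2=54
  after byte 2 (0xD7): sum1=219, sum2=18
  after byte 3 (0xD9): sum1=181, sum2=199
Checksum = sum2·256 + sum1 = 199·256 + 181 = 51125 = 0xC7B5.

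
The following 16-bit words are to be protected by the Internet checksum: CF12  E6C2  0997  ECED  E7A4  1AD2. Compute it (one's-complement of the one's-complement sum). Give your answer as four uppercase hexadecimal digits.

One's-complement addition (fold any carry out of bit 15 back into bit 0):
  0xCF12 + 0xE6C2 = 0x1B5D4 → wrap carry → 0xB5D5
  0xB5D5 + 0x0997 = 0x0BF6C
  0xBF6C + 0xECED = 0x1AC59 → wrap carry → 0xAC5A
  0xAC5A + 0xE7A4 = 0x193FE → wrap carry → 0x93FF
  0x93FF + 0x1AD2 = 0x0AED1
One's-complement sum = 0xAED1.
Checksum = ~0xAED1 & 0xFFFF = 0x512E.

512E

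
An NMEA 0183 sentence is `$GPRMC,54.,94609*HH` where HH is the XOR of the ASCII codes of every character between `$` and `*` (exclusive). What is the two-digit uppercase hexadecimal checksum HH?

XOR the ASCII codes of the payload characters:
  'G' = 0x47 → acc = 0x47
  'P' = 0x50 → acc = 0x17
  'R' = 0x52 → acc = 0x45
  'M' = 0x4D → acc = 0x08
  'C' = 0x43 → acc = 0x4B
  ',' = 0x2C → acc = 0x67
  '5' = 0x35 → acc = 0x52
  '4' = 0x34 → acc = 0x66
  '.' = 0x2E → acc = 0x48
  ',' = 0x2C → acc = 0x64
  '9' = 0x39 → acc = 0x5D
  '4' = 0x34 → acc = 0x69
  '6' = 0x36 → acc = 0x5F
  '0' = 0x30 → acc = 0x6F
  '9' = 0x39 → acc = 0x56
Checksum = 0x56.

56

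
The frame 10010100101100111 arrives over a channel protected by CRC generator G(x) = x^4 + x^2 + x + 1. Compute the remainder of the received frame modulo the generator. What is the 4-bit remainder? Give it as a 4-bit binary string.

1000

Modulo-2 division of 10010100101100111 by 10111:
  pos 0: 10010 XOR 10111 = 00101
  pos 2: 10110 XOR 10111 = 00001
  pos 6: 10101 XOR 10111 = 00010
  pos 9: 10100 XOR 10111 = 00011
  pos 12: 11111 XOR 10111 = 01000
Remainder = 1000 (nonzero — an error is detected).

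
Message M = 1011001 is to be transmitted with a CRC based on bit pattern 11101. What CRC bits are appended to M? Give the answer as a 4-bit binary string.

0110

Append 4 zeros: 10110010000. Divide by 11101 (XOR where the leading bit is 1):
  pos 0: 10110 XOR 11101 = 01011
  pos 1: 10110 XOR 11101 = 01011
  pos 2: 10111 XOR 11101 = 01010
  pos 3: 10100 XOR 11101 = 01001
  pos 4: 10010 XOR 11101 = 01111
  pos 5: 11110 XOR 11101 = 00011
Remainder (last 4 bits) = 0110. This is the CRC / FCS.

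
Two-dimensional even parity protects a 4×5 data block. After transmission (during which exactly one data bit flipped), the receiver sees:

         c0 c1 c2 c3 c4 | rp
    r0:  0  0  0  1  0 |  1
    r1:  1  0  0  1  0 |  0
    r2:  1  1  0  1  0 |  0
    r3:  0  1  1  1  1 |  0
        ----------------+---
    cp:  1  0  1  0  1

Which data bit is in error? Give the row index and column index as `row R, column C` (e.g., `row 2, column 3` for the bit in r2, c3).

row 2, column 0

Recompute each row's even parity and compare to rp:
  r0: data parity 1, sent rp 1 → ok
  r1: data parity 0, sent rp 0 → ok
  r2: data parity 1, sent rp 0 → mismatch
  r3: data parity 0, sent rp 0 → ok
Recompute each column's even parity and compare to cp:
  c0: data parity 0, sent cp 1 → mismatch
  c1: data parity 0, sent cp 0 → ok
  c2: data parity 1, sent cp 1 → ok
  c3: data parity 0, sent cp 0 → ok
  c4: data parity 1, sent cp 1 → ok
Exactly one row (r2) and one column (c0) fail → the flipped bit is at their intersection.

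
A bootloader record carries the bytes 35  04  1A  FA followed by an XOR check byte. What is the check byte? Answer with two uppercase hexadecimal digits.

D1

XOR the bytes together:
  start with 0x35
  0x35 ⊕ 0x04 = 0x31
  0x31 ⊕ 0x1A = 0x2B
  0x2B ⊕ 0xFA = 0xD1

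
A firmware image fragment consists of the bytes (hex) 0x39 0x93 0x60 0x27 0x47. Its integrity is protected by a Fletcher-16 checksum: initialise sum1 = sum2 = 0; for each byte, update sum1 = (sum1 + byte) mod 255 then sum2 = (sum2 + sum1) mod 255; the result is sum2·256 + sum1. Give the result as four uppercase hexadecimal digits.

Running sums (mod 255):
  after byte 0 (0x39): sum1=57, sum2=57
  after byte 1 (0x93): sum1=204, sum2=6
  after byte 2 (0x60): sum1=45, sum2=51
  after byte 3 (0x27): sum1=84, sum2=135
  after byte 4 (0x47): sum1=155, sum2=35
Checksum = sum2·256 + sum1 = 35·256 + 155 = 9115 = 0x239B.

239B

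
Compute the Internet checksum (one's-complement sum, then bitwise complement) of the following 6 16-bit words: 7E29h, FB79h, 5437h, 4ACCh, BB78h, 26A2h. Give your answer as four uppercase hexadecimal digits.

One's-complement addition (fold any carry out of bit 15 back into bit 0):
  0x7E29 + 0xFB79 = 0x179A2 → wrap carry → 0x79A3
  0x79A3 + 0x5437 = 0x0CDDA
  0xCDDA + 0x4ACC = 0x118A6 → wrap carry → 0x18A7
  0x18A7 + 0xBB78 = 0x0D41F
  0xD41F + 0x26A2 = 0x0FAC1
One's-complement sum = 0xFAC1.
Checksum = ~0xFAC1 & 0xFFFF = 0x053E.

053E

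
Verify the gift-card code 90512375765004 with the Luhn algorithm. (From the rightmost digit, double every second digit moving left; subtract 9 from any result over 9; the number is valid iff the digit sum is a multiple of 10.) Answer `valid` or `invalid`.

From the right, keep odd positions and double even positions (subtract 9 from any doubled value over 9):
  doubled (positions 2,4,...): 0 1 5 5 4 1 9 → sum 25
  kept (positions 1,3,...): 4 0 6 5 3 1 0 → sum 19
Total = 44.
44 mod 10 = 4, so the number is invalid.

invalid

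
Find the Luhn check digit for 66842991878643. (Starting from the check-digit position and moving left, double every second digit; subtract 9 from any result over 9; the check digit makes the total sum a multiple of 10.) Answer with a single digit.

Partial digits right→left: 3 4 6 8 7 8 1 9 9 2 4 8 6 6
Double every second digit counting from the check-digit position (so the 1st, 3rd, 5th, ... of the partial from the right).
  doubled (with −9 where >9): 6 3 5 2 9 8 3 → sum 36
  kept as-is: 4 8 8 9 2 8 6 → sum 45
Total = 36 + 45 = 81.
Check digit = (10 − (81 mod 10)) mod 10 = 9.

9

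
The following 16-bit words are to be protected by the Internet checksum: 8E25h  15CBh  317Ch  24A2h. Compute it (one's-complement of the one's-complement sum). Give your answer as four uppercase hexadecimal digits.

05F1

One's-complement addition (fold any carry out of bit 15 back into bit 0):
  0x8E25 + 0x15CB = 0x0A3F0
  0xA3F0 + 0x317C = 0x0D56C
  0xD56C + 0x24A2 = 0x0FA0E
One's-complement sum = 0xFA0E.
Checksum = ~0xFA0E & 0xFFFF = 0x05F1.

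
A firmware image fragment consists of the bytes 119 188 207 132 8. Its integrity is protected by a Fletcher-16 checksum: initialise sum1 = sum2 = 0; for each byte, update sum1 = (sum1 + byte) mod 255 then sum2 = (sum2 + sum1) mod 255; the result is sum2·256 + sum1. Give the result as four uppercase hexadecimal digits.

C890

Running sums (mod 255):
  after byte 0 (119): sum1=119, sum2=119
  after byte 1 (188): sum1=52, sum2=171
  after byte 2 (207): sum1=4, sum2=175
  after byte 3 (132): sum1=136, sum2=56
  after byte 4 (8): sum1=144, sum2=200
Checksum = sum2·256 + sum1 = 200·256 + 144 = 51344 = 0xC890.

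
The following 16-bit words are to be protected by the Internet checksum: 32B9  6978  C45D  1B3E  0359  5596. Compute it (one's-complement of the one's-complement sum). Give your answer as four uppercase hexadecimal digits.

2B43

One's-complement addition (fold any carry out of bit 15 back into bit 0):
  0x32B9 + 0x6978 = 0x09C31
  0x9C31 + 0xC45D = 0x1608E → wrap carry → 0x608F
  0x608F + 0x1B3E = 0x07BCD
  0x7BCD + 0x0359 = 0x07F26
  0x7F26 + 0x5596 = 0x0D4BC
One's-complement sum = 0xD4BC.
Checksum = ~0xD4BC & 0xFFFF = 0x2B43.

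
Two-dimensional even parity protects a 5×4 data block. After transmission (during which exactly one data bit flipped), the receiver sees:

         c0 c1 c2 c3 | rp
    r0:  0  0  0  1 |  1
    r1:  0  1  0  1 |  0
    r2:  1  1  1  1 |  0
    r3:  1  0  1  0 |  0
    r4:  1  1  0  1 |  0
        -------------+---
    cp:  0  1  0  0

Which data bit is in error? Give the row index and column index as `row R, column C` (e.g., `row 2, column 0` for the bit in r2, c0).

row 4, column 0

Recompute each row's even parity and compare to rp:
  r0: data parity 1, sent rp 1 → ok
  r1: data parity 0, sent rp 0 → ok
  r2: data parity 0, sent rp 0 → ok
  r3: data parity 0, sent rp 0 → ok
  r4: data parity 1, sent rp 0 → mismatch
Recompute each column's even parity and compare to cp:
  c0: data parity 1, sent cp 0 → mismatch
  c1: data parity 1, sent cp 1 → ok
  c2: data parity 0, sent cp 0 → ok
  c3: data parity 0, sent cp 0 → ok
Exactly one row (r4) and one column (c0) fail → the flipped bit is at their intersection.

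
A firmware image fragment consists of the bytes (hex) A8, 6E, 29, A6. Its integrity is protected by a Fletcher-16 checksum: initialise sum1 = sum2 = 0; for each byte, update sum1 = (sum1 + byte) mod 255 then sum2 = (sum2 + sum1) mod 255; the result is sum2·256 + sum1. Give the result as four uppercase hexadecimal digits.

Running sums (mod 255):
  after byte 0 (A8): sum1=168, sum2=168
  after byte 1 (6E): sum1=23, sum2=191
  after byte 2 (29): sum1=64, sum2=0
  after byte 3 (A6): sum1=230, sum2=230
Checksum = sum2·256 + sum1 = 230·256 + 230 = 59110 = 0xE6E6.

E6E6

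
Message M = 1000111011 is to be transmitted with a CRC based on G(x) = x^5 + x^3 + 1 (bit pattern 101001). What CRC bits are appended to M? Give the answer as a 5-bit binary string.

01100

Append 5 zeros: 100011101100000. Divide by 101001 (XOR where the leading bit is 1):
  pos 0: 100011 XOR 101001 = 001010
  pos 2: 101010 XOR 101001 = 000011
  pos 6: 111100 XOR 101001 = 010101
  pos 7: 101010 XOR 101001 = 000011
Remainder (last 5 bits) = 01100. This is the CRC / FCS.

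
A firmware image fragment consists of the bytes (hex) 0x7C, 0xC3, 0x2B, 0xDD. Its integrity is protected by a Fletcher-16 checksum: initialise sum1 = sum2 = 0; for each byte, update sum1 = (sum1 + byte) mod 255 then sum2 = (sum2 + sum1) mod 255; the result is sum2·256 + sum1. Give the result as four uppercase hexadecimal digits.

Running sums (mod 255):
  after byte 0 (0x7C): sum1=124, sum2=124
  after byte 1 (0xC3): sum1=64, sum2=188
  after byte 2 (0x2B): sum1=107, sum2=40
  after byte 3 (0xDD): sum1=73, sum2=113
Checksum = sum2·256 + sum1 = 113·256 + 73 = 29001 = 0x7149.

7149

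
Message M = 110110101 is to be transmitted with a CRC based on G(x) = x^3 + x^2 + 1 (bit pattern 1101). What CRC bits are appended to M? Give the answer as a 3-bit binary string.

Append 3 zeros: 110110101000. Divide by 1101 (XOR where the leading bit is 1):
  pos 0: 1101 XOR 1101 = 0000
  pos 4: 1010 XOR 1101 = 0111
  pos 5: 1111 XOR 1101 = 0010
  pos 7: 1000 XOR 1101 = 0101
  pos 8: 1010 XOR 1101 = 0111
Remainder (last 3 bits) = 111. This is the CRC / FCS.

111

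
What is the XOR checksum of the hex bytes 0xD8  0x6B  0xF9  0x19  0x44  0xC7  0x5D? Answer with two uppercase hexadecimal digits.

8D

XOR the bytes together:
  start with 0xD8
  0xD8 ⊕ 0x6B = 0xB3
  0xB3 ⊕ 0xF9 = 0x4A
  0x4A ⊕ 0x19 = 0x53
  0x53 ⊕ 0x44 = 0x17
  0x17 ⊕ 0xC7 = 0xD0
  0xD0 ⊕ 0x5D = 0x8D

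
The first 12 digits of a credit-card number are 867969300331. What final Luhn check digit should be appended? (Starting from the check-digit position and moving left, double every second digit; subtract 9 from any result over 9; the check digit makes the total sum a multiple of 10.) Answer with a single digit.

Partial digits right→left: 1 3 3 0 0 3 9 6 9 7 6 8
Double every second digit counting from the check-digit position (so the 1st, 3rd, 5th, ... of the partial from the right).
  doubled (with −9 where >9): 2 6 0 9 9 3 → sum 29
  kept as-is: 3 0 3 6 7 8 → sum 27
Total = 29 + 27 = 56.
Check digit = (10 − (56 mod 10)) mod 10 = 4.

4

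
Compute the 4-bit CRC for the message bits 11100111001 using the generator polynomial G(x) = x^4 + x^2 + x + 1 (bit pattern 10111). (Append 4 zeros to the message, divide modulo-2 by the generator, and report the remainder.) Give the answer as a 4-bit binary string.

0100

Append 4 zeros: 111001110010000. Divide by 10111 (XOR where the leading bit is 1):
  pos 0: 11100 XOR 10111 = 01011
  pos 1: 10111 XOR 10111 = 00000
  pos 6: 11001 XOR 10111 = 01110
  pos 7: 11100 XOR 10111 = 01011
  pos 8: 10110 XOR 10111 = 00001
Remainder (last 4 bits) = 0100. This is the CRC / FCS.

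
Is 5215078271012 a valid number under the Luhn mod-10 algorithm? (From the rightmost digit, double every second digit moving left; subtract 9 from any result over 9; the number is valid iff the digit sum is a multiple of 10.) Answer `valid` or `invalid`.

invalid

From the right, keep odd positions and double even positions (subtract 9 from any doubled value over 9):
  doubled (positions 2,4,...): 2 2 4 5 1 4 → sum 18
  kept (positions 1,3,...): 2 0 7 8 0 1 5 → sum 23
Total = 41.
41 mod 10 = 1, so the number is invalid.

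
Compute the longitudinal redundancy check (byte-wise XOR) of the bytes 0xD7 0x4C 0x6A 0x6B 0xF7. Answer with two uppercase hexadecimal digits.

6D

XOR the bytes together:
  start with 0xD7
  0xD7 ⊕ 0x4C = 0x9B
  0x9B ⊕ 0x6A = 0xF1
  0xF1 ⊕ 0x6B = 0x9A
  0x9A ⊕ 0xF7 = 0x6D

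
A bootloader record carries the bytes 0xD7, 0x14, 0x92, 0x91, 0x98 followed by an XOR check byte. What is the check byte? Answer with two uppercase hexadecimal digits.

XOR the bytes together:
  start with 0xD7
  0xD7 ⊕ 0x14 = 0xC3
  0xC3 ⊕ 0x92 = 0x51
  0x51 ⊕ 0x91 = 0xC0
  0xC0 ⊕ 0x98 = 0x58

58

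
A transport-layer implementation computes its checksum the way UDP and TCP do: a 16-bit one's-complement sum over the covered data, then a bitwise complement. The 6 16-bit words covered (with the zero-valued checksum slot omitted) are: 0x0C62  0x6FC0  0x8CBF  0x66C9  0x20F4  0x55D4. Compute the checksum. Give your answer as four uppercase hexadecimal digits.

198C

One's-complement addition (fold any carry out of bit 15 back into bit 0):
  0x0C62 + 0x6FC0 = 0x07C22
  0x7C22 + 0x8CBF = 0x108E1 → wrap carry → 0x08E2
  0x08E2 + 0x66C9 = 0x06FAB
  0x6FAB + 0x20F4 = 0x0909F
  0x909F + 0x55D4 = 0x0E673
One's-complement sum = 0xE673.
Checksum = ~0xE673 & 0xFFFF = 0x198C.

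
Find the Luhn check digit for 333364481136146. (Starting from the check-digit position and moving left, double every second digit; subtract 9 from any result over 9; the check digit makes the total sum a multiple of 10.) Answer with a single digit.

5

Partial digits right→left: 6 4 1 6 3 1 1 8 4 4 6 3 3 3 3
Double every second digit counting from the check-digit position (so the 1st, 3rd, 5th, ... of the partial from the right).
  doubled (with −9 where >9): 3 2 6 2 8 3 6 6 → sum 36
  kept as-is: 4 6 1 8 4 3 3 → sum 29
Total = 36 + 29 = 65.
Check digit = (10 − (65 mod 10)) mod 10 = 5.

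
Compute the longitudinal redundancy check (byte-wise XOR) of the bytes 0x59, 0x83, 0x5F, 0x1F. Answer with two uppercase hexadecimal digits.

9A

XOR the bytes together:
  start with 0x59
  0x59 ⊕ 0x83 = 0xDA
  0xDA ⊕ 0x5F = 0x85
  0x85 ⊕ 0x1F = 0x9A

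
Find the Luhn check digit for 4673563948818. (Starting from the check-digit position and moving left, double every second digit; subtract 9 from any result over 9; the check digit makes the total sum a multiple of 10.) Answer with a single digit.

Partial digits right→left: 8 1 8 8 4 9 3 6 5 3 7 6 4
Double every second digit counting from the check-digit position (so the 1st, 3rd, 5th, ... of the partial from the right).
  doubled (with −9 where >9): 7 7 8 6 1 5 8 → sum 42
  kept as-is: 1 8 9 6 3 6 → sum 33
Total = 42 + 33 = 75.
Check digit = (10 − (75 mod 10)) mod 10 = 5.

5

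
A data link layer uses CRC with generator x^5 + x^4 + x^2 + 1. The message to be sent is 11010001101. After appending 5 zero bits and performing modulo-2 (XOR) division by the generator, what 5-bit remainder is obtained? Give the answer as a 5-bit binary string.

Append 5 zeros: 1101000110100000. Divide by 110101 (XOR where the leading bit is 1):
  pos 0: 110100 XOR 110101 = 000001
  pos 5: 101101 XOR 110101 = 011000
  pos 6: 110000 XOR 110101 = 000101
  pos 9: 101000 XOR 110101 = 011101
  pos 10: 111010 XOR 110101 = 001111
Remainder (last 5 bits) = 01111. This is the CRC / FCS.

01111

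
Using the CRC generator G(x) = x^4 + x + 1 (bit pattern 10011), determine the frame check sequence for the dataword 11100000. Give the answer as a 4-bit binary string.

0011

Append 4 zeros: 111000000000. Divide by 10011 (XOR where the leading bit is 1):
  pos 0: 11100 XOR 10011 = 01111
  pos 1: 11110 XOR 10011 = 01101
  pos 2: 11010 XOR 10011 = 01001
  pos 3: 10010 XOR 10011 = 00001
  pos 7: 10000 XOR 10011 = 00011
Remainder (last 4 bits) = 0011. This is the CRC / FCS.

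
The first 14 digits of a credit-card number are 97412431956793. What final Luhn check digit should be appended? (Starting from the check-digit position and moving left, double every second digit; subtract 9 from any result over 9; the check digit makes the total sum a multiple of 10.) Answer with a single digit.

9

Partial digits right→left: 3 9 7 6 5 9 1 3 4 2 1 4 7 9
Double every second digit counting from the check-digit position (so the 1st, 3rd, 5th, ... of the partial from the right).
  doubled (with −9 where >9): 6 5 1 2 8 2 5 → sum 29
  kept as-is: 9 6 9 3 2 4 9 → sum 42
Total = 29 + 42 = 71.
Check digit = (10 − (71 mod 10)) mod 10 = 9.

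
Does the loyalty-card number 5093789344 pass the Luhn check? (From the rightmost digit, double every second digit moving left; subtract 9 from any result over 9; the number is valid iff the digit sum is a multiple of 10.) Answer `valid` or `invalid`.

From the right, keep odd positions and double even positions (subtract 9 from any doubled value over 9):
  doubled (positions 2,4,...): 8 9 5 9 1 → sum 32
  kept (positions 1,3,...): 4 3 8 3 0 → sum 18
Total = 50.
50 mod 10 = 0, so the number is valid.

valid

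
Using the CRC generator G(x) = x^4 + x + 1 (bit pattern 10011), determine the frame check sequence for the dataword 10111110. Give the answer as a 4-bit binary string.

Append 4 zeros: 101111100000. Divide by 10011 (XOR where the leading bit is 1):
  pos 0: 10111 XOR 10011 = 00100
  pos 2: 10011 XOR 10011 = 00000
Remainder (last 4 bits) = 0000. This is the CRC / FCS.

0000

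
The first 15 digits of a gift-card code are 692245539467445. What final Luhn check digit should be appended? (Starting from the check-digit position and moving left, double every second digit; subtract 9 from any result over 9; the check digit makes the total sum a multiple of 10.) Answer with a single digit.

Partial digits right→left: 5 4 4 7 6 4 9 3 5 5 4 2 2 9 6
Double every second digit counting from the check-digit position (so the 1st, 3rd, 5th, ... of the partial from the right).
  doubled (with −9 where >9): 1 8 3 9 1 8 4 3 → sum 37
  kept as-is: 4 7 4 3 5 2 9 → sum 34
Total = 37 + 34 = 71.
Check digit = (10 − (71 mod 10)) mod 10 = 9.

9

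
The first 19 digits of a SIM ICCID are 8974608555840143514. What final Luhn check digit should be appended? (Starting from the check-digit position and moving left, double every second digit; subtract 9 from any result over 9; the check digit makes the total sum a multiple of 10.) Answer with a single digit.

Partial digits right→left: 4 1 5 3 4 1 0 4 8 5 5 5 8 0 6 4 7 9 8
Double every second digit counting from the check-digit position (so the 1st, 3rd, 5th, ... of the partial from the right).
  doubled (with −9 where >9): 8 1 8 0 7 1 7 3 5 7 → sum 47
  kept as-is: 1 3 1 4 5 5 0 4 9 → sum 32
Total = 47 + 32 = 79.
Check digit = (10 − (79 mod 10)) mod 10 = 1.

1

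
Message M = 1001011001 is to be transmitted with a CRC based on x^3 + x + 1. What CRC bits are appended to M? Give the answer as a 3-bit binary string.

100

Append 3 zeros: 1001011001000. Divide by 1011 (XOR where the leading bit is 1):
  pos 0: 1001 XOR 1011 = 0010
  pos 2: 1001 XOR 1011 = 0010
  pos 4: 1010 XOR 1011 = 0001
  pos 7: 1010 XOR 1011 = 0001
Remainder (last 3 bits) = 100. This is the CRC / FCS.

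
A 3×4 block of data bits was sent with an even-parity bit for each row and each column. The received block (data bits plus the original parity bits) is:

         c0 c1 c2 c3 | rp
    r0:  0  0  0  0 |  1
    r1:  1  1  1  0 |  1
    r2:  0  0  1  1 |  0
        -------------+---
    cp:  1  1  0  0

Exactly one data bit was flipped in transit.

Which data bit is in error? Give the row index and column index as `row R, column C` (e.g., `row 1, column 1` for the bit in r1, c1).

row 0, column 3

Recompute each row's even parity and compare to rp:
  r0: data parity 0, sent rp 1 → mismatch
  r1: data parity 1, sent rp 1 → ok
  r2: data parity 0, sent rp 0 → ok
Recompute each column's even parity and compare to cp:
  c0: data parity 1, sent cp 1 → ok
  c1: data parity 1, sent cp 1 → ok
  c2: data parity 0, sent cp 0 → ok
  c3: data parity 1, sent cp 0 → mismatch
Exactly one row (r0) and one column (c3) fail → the flipped bit is at their intersection.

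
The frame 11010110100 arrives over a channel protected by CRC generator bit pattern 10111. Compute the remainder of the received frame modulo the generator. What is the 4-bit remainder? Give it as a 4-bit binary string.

0000

Modulo-2 division of 11010110100 by 10111:
  pos 0: 11010 XOR 10111 = 01101
  pos 1: 11011 XOR 10111 = 01100
  pos 2: 11001 XOR 10111 = 01110
  pos 3: 11100 XOR 10111 = 01011
  pos 4: 10111 XOR 10111 = 00000
Remainder = 0000 (zero — the frame passes the CRC check).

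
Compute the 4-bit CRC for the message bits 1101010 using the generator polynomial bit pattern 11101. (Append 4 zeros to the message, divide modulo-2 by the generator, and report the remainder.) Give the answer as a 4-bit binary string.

1010

Append 4 zeros: 11010100000. Divide by 11101 (XOR where the leading bit is 1):
  pos 0: 11010 XOR 11101 = 00111
  pos 2: 11110 XOR 11101 = 00011
  pos 5: 11000 XOR 11101 = 00101
Remainder (last 4 bits) = 1010. This is the CRC / FCS.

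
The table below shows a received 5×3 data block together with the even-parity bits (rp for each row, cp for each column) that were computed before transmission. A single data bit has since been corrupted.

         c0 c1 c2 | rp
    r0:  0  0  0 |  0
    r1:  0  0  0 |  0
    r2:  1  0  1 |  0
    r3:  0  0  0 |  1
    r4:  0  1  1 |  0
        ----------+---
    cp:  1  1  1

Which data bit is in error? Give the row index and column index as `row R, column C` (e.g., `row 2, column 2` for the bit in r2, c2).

Recompute each row's even parity and compare to rp:
  r0: data parity 0, sent rp 0 → ok
  r1: data parity 0, sent rp 0 → ok
  r2: data parity 0, sent rp 0 → ok
  r3: data parity 0, sent rp 1 → mismatch
  r4: data parity 0, sent rp 0 → ok
Recompute each column's even parity and compare to cp:
  c0: data parity 1, sent cp 1 → ok
  c1: data parity 1, sent cp 1 → ok
  c2: data parity 0, sent cp 1 → mismatch
Exactly one row (r3) and one column (c2) fail → the flipped bit is at their intersection.

row 3, column 2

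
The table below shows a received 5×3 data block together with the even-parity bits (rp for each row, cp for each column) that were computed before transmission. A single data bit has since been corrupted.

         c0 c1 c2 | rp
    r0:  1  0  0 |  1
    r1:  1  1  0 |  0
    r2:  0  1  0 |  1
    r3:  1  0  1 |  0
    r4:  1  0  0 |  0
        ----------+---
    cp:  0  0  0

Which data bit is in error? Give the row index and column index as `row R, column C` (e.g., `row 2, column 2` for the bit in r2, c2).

row 4, column 2

Recompute each row's even parity and compare to rp:
  r0: data parity 1, sent rp 1 → ok
  r1: data parity 0, sent rp 0 → ok
  r2: data parity 1, sent rp 1 → ok
  r3: data parity 0, sent rp 0 → ok
  r4: data parity 1, sent rp 0 → mismatch
Recompute each column's even parity and compare to cp:
  c0: data parity 0, sent cp 0 → ok
  c1: data parity 0, sent cp 0 → ok
  c2: data parity 1, sent cp 0 → mismatch
Exactly one row (r4) and one column (c2) fail → the flipped bit is at their intersection.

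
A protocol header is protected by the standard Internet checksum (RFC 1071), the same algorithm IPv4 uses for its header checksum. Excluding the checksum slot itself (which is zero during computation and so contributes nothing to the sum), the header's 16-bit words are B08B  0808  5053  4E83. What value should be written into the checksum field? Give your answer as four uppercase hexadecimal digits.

A895

One's-complement addition (fold any carry out of bit 15 back into bit 0):
  0xB08B + 0x0808 = 0x0B893
  0xB893 + 0x5053 = 0x108E6 → wrap carry → 0x08E7
  0x08E7 + 0x4E83 = 0x0576A
One's-complement sum = 0x576A.
Checksum = ~0x576A & 0xFFFF = 0xA895.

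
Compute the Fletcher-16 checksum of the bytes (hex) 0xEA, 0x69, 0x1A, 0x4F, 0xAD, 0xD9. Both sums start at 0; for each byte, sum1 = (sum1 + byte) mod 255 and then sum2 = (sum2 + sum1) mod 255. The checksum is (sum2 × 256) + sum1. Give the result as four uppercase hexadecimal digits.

1C45

Running sums (mod 255):
  after byte 0 (0xEA): sum1=234, sum2=234
  after byte 1 (0x69): sum1=84, sum2=63
  after byte 2 (0x1A): sum1=110, sum2=173
  after byte 3 (0x4F): sum1=189, sum2=107
  after byte 4 (0xAD): sum1=107, sum2=214
  after byte 5 (0xD9): sum1=69, sum2=28
Checksum = sum2·256 + sum1 = 28·256 + 69 = 7237 = 0x1C45.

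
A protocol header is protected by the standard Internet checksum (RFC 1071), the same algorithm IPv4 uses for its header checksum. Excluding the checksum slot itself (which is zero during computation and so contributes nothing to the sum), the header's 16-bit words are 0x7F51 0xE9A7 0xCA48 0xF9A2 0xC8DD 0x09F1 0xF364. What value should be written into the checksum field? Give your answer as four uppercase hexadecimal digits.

One's-complement addition (fold any carry out of bit 15 back into bit 0):
  0x7F51 + 0xE9A7 = 0x168F8 → wrap carry → 0x68F9
  0x68F9 + 0xCA48 = 0x13341 → wrap carry → 0x3342
  0x3342 + 0xF9A2 = 0x12CE4 → wrap carry → 0x2CE5
  0x2CE5 + 0xC8DD = 0x0F5C2
  0xF5C2 + 0x09F1 = 0x0FFB3
  0xFFB3 + 0xF364 = 0x1F317 → wrap carry → 0xF318
One's-complement sum = 0xF318.
Checksum = ~0xF318 & 0xFFFF = 0x0CE7.

0CE7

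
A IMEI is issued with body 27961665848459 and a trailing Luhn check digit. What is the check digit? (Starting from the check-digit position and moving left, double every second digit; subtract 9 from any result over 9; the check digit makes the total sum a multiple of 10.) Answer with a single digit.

4

Partial digits right→left: 9 5 4 8 4 8 5 6 6 1 6 9 7 2
Double every second digit counting from the check-digit position (so the 1st, 3rd, 5th, ... of the partial from the right).
  doubled (with −9 where >9): 9 8 8 1 3 3 5 → sum 37
  kept as-is: 5 8 8 6 1 9 2 → sum 39
Total = 37 + 39 = 76.
Check digit = (10 − (76 mod 10)) mod 10 = 4.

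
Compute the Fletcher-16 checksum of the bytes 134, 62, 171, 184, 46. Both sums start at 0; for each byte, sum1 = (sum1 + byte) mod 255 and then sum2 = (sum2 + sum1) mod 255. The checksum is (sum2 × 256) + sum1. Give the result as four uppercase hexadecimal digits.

Running sums (mod 255):
  after byte 0 (134): sum1=134, sum2=134
  after byte 1 (62): sum1=196, sum2=75
  after byte 2 (171): sum1=112, sum2=187
  after byte 3 (184): sum1=41, sum2=228
  after byte 4 (46): sum1=87, sum2=60
Checksum = sum2·256 + sum1 = 60·256 + 87 = 15447 = 0x3C57.

3C57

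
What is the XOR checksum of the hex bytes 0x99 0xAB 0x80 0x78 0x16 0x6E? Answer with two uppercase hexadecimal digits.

XOR the bytes together:
  start with 0x99
  0x99 ⊕ 0xAB = 0x32
  0x32 ⊕ 0x80 = 0xB2
  0xB2 ⊕ 0x78 = 0xCA
  0xCA ⊕ 0x16 = 0xDC
  0xDC ⊕ 0x6E = 0xB2

B2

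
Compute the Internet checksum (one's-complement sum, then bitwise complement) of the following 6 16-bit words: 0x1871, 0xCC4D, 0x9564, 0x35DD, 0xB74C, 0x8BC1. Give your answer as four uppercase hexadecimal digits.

0CF1

One's-complement addition (fold any carry out of bit 15 back into bit 0):
  0x1871 + 0xCC4D = 0x0E4BE
  0xE4BE + 0x9564 = 0x17A22 → wrap carry → 0x7A23
  0x7A23 + 0x35DD = 0x0B000
  0xB000 + 0xB74C = 0x1674C → wrap carry → 0x674D
  0x674D + 0x8BC1 = 0x0F30E
One's-complement sum = 0xF30E.
Checksum = ~0xF30E & 0xFFFF = 0x0CF1.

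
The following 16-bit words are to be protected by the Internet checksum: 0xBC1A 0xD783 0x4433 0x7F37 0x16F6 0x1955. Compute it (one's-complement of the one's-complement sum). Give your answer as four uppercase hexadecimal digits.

One's-complement addition (fold any carry out of bit 15 back into bit 0):
  0xBC1A + 0xD783 = 0x1939D → wrap carry → 0x939E
  0x939E + 0x4433 = 0x0D7D1
  0xD7D1 + 0x7F37 = 0x15708 → wrap carry → 0x5709
  0x5709 + 0x16F6 = 0x06DFF
  0x6DFF + 0x1955 = 0x08754
One's-complement sum = 0x8754.
Checksum = ~0x8754 & 0xFFFF = 0x78AB.

78AB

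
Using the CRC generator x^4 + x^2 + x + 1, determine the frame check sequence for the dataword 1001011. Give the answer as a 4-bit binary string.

0000

Append 4 zeros: 10010110000. Divide by 10111 (XOR where the leading bit is 1):
  pos 0: 10010 XOR 10111 = 00101
  pos 2: 10111 XOR 10111 = 00000
Remainder (last 4 bits) = 0000. This is the CRC / FCS.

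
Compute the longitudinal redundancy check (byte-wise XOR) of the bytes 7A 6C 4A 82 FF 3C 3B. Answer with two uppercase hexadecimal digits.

XOR the bytes together:
  start with 0x7A
  0x7A ⊕ 0x6C = 0x16
  0x16 ⊕ 0x4A = 0x5C
  0x5C ⊕ 0x82 = 0xDE
  0xDE ⊕ 0xFF = 0x21
  0x21 ⊕ 0x3C = 0x1D
  0x1D ⊕ 0x3B = 0x26

26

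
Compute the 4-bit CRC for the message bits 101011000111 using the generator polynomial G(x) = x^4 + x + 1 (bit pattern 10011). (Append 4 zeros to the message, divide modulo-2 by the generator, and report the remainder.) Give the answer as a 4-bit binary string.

1100

Append 4 zeros: 1010110001110000. Divide by 10011 (XOR where the leading bit is 1):
  pos 0: 10101 XOR 10011 = 00110
  pos 2: 11010 XOR 10011 = 01001
  pos 3: 10010 XOR 10011 = 00001
  pos 7: 10111 XOR 10011 = 00100
  pos 9: 10000 XOR 10011 = 00011
Remainder (last 4 bits) = 1100. This is the CRC / FCS.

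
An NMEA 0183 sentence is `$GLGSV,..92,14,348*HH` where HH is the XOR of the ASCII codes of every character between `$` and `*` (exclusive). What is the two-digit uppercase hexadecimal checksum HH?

XOR the ASCII codes of the payload characters:
  'G' = 0x47 → acc = 0x47
  'L' = 0x4C → acc = 0x0B
  'G' = 0x47 → acc = 0x4C
  'S' = 0x53 → acc = 0x1F
  'V' = 0x56 → acc = 0x49
  ',' = 0x2C → acc = 0x65
  '.' = 0x2E → acc = 0x4B
  '.' = 0x2E → acc = 0x65
  '9' = 0x39 → acc = 0x5C
  '2' = 0x32 → acc = 0x6E
  ',' = 0x2C → acc = 0x42
  '1' = 0x31 → acc = 0x73
  '4' = 0x34 → acc = 0x47
  ',' = 0x2C → acc = 0x6B
  '3' = 0x33 → acc = 0x58
  '4' = 0x34 → acc = 0x6C
  '8' = 0x38 → acc = 0x54
Checksum = 0x54.

54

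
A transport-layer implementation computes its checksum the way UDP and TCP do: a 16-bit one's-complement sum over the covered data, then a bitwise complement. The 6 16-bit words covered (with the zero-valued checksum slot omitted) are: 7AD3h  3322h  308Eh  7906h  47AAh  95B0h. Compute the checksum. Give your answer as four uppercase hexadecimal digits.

CB1A

One's-complement addition (fold any carry out of bit 15 back into bit 0):
  0x7AD3 + 0x3322 = 0x0ADF5
  0xADF5 + 0x308E = 0x0DE83
  0xDE83 + 0x7906 = 0x15789 → wrap carry → 0x578A
  0x578A + 0x47AA = 0x09F34
  0x9F34 + 0x95B0 = 0x134E4 → wrap carry → 0x34E5
One's-complement sum = 0x34E5.
Checksum = ~0x34E5 & 0xFFFF = 0xCB1A.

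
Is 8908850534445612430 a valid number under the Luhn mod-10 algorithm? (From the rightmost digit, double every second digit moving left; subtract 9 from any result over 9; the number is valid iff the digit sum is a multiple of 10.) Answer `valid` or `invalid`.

valid

From the right, keep odd positions and double even positions (subtract 9 from any doubled value over 9):
  doubled (positions 2,4,...): 6 4 3 8 8 1 1 7 9 → sum 47
  kept (positions 1,3,...): 0 4 1 5 4 3 0 8 0 8 → sum 33
Total = 80.
80 mod 10 = 0, so the number is valid.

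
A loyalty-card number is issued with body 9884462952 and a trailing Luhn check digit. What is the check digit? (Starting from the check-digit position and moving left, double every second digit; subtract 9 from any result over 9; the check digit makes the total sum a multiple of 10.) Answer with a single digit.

1

Partial digits right→left: 2 5 9 2 6 4 4 8 8 9
Double every second digit counting from the check-digit position (so the 1st, 3rd, 5th, ... of the partial from the right).
  doubled (with −9 where >9): 4 9 3 8 7 → sum 31
  kept as-is: 5 2 4 8 9 → sum 28
Total = 31 + 28 = 59.
Check digit = (10 − (59 mod 10)) mod 10 = 1.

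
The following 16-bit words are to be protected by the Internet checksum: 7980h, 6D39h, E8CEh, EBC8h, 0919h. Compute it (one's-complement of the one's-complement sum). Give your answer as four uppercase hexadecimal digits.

One's-complement addition (fold any carry out of bit 15 back into bit 0):
  0x7980 + 0x6D39 = 0x0E6B9
  0xE6B9 + 0xE8CE = 0x1CF87 → wrap carry → 0xCF88
  0xCF88 + 0xEBC8 = 0x1BB50 → wrap carry → 0xBB51
  0xBB51 + 0x0919 = 0x0C46A
One's-complement sum = 0xC46A.
Checksum = ~0xC46A & 0xFFFF = 0x3B95.

3B95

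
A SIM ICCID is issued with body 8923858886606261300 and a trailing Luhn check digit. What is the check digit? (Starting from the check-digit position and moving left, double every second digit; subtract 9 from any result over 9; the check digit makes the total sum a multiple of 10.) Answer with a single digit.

9

Partial digits right→left: 0 0 3 1 6 2 6 0 6 6 8 8 8 5 8 3 2 9 8
Double every second digit counting from the check-digit position (so the 1st, 3rd, 5th, ... of the partial from the right).
  doubled (with −9 where >9): 0 6 3 3 3 7 7 7 4 7 → sum 47
  kept as-is: 0 1 2 0 6 8 5 3 9 → sum 34
Total = 47 + 34 = 81.
Check digit = (10 − (81 mod 10)) mod 10 = 9.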